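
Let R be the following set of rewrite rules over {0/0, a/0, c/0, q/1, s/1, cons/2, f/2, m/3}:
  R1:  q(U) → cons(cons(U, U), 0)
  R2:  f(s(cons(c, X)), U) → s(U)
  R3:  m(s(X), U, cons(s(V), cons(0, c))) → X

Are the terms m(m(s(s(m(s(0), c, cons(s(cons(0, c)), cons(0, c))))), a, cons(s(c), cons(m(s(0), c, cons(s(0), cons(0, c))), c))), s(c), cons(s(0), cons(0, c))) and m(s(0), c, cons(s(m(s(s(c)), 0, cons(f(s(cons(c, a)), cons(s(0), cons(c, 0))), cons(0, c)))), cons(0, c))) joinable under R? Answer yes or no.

Reduce t₁ = m(m(s(s(m(s(0), c, cons(s(cons(0, c)), cons(0, c))))), a, cons(s(c), cons(m(s(0), c, cons(s(0), cons(0, c))), c))), s(c), cons(s(0), cons(0, c))):
1. m(m(s(s(m(s(0), c, cons(s(cons(0, c)), cons(0, c))))), a, cons(s(c), cons(m(s(0), c, cons(s(0), cons(0, c))), c))), s(c), cons(s(0), cons(0, c)))  →  m(m(s(s(0)), a, cons(s(c), cons(m(s(0), c, cons(s(0), cons(0, c))), c))), s(c), cons(s(0), cons(0, c)))   [R3 at 1.1.1.1]
2. m(m(s(s(0)), a, cons(s(c), cons(m(s(0), c, cons(s(0), cons(0, c))), c))), s(c), cons(s(0), cons(0, c)))  →  m(m(s(s(0)), a, cons(s(c), cons(0, c))), s(c), cons(s(0), cons(0, c)))   [R3 at 1.3.2.1]
3. m(m(s(s(0)), a, cons(s(c), cons(0, c))), s(c), cons(s(0), cons(0, c)))  →  m(s(0), s(c), cons(s(0), cons(0, c)))   [R3 at 1]
4. m(s(0), s(c), cons(s(0), cons(0, c)))  →  0   [R3 at ε]

Reduce t₂ = m(s(0), c, cons(s(m(s(s(c)), 0, cons(f(s(cons(c, a)), cons(s(0), cons(c, 0))), cons(0, c)))), cons(0, c))):
1. m(s(0), c, cons(s(m(s(s(c)), 0, cons(f(s(cons(c, a)), cons(s(0), cons(c, 0))), cons(0, c)))), cons(0, c)))  →  0   [R3 at ε]

yes — NF(t₁) = 0, NF(t₂) = 0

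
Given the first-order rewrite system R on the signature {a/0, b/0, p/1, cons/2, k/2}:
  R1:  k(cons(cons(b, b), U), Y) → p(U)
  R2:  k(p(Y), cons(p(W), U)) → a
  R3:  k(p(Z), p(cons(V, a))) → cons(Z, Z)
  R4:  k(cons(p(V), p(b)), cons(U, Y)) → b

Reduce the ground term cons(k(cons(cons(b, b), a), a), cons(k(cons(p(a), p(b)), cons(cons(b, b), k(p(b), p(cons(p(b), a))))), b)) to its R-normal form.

cons(p(a), cons(b, b))

1. cons(k(cons(cons(b, b), a), a), cons(k(cons(p(a), p(b)), cons(cons(b, b), k(p(b), p(cons(p(b), a))))), b))  →  cons(p(a), cons(k(cons(p(a), p(b)), cons(cons(b, b), k(p(b), p(cons(p(b), a))))), b))   [R1 at 1]
2. cons(p(a), cons(k(cons(p(a), p(b)), cons(cons(b, b), k(p(b), p(cons(p(b), a))))), b))  →  cons(p(a), cons(b, b))   [R4 at 2.1]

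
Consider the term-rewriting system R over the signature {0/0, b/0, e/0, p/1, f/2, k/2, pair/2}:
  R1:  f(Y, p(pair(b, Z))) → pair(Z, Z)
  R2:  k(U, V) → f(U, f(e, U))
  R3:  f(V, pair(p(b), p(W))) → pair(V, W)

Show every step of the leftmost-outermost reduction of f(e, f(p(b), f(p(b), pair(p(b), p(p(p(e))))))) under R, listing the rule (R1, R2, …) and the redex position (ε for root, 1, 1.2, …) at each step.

1. f(e, f(p(b), f(p(b), pair(p(b), p(p(p(e)))))))  →  f(e, f(p(b), pair(p(b), p(p(e)))))   [R3 at 2.2]
2. f(e, f(p(b), pair(p(b), p(p(e)))))  →  f(e, pair(p(b), p(e)))   [R3 at 2]
3. f(e, pair(p(b), p(e)))  →  pair(e, e)   [R3 at ε]

pair(e, e)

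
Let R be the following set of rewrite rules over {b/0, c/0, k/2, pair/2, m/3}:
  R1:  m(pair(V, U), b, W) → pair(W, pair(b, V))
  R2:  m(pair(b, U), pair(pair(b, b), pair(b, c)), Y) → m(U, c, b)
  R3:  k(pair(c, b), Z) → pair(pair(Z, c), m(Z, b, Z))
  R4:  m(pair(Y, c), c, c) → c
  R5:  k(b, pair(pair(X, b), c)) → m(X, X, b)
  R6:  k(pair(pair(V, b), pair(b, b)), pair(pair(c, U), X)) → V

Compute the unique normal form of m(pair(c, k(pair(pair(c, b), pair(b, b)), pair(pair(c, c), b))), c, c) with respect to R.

1. m(pair(c, k(pair(pair(c, b), pair(b, b)), pair(pair(c, c), b))), c, c)  →  m(pair(c, c), c, c)   [R6 at 1.2]
2. m(pair(c, c), c, c)  →  c   [R4 at ε]

c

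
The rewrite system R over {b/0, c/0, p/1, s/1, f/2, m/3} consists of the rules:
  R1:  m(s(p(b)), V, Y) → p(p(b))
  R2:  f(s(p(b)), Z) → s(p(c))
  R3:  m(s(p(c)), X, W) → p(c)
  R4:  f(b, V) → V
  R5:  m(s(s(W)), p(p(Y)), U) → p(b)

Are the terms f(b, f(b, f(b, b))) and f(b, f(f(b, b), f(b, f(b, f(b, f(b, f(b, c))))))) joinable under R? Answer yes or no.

Reduce t₁ = f(b, f(b, f(b, b))):
1. f(b, f(b, f(b, b)))  →  f(b, f(b, b))   [R4 at ε]
2. f(b, f(b, b))  →  f(b, b)   [R4 at ε]
3. f(b, b)  →  b   [R4 at ε]

Reduce t₂ = f(b, f(f(b, b), f(b, f(b, f(b, f(b, f(b, c))))))):
1. f(b, f(f(b, b), f(b, f(b, f(b, f(b, f(b, c)))))))  →  f(f(b, b), f(b, f(b, f(b, f(b, f(b, c))))))   [R4 at ε]
2. f(f(b, b), f(b, f(b, f(b, f(b, f(b, c))))))  →  f(b, f(b, f(b, f(b, f(b, f(b, c))))))   [R4 at 1]
3. f(b, f(b, f(b, f(b, f(b, f(b, c))))))  →  f(b, f(b, f(b, f(b, f(b, c)))))   [R4 at ε]
4. f(b, f(b, f(b, f(b, f(b, c)))))  →  f(b, f(b, f(b, f(b, c))))   [R4 at ε]
5. f(b, f(b, f(b, f(b, c))))  →  f(b, f(b, f(b, c)))   [R4 at ε]
6. f(b, f(b, f(b, c)))  →  f(b, f(b, c))   [R4 at ε]
7. f(b, f(b, c))  →  f(b, c)   [R4 at ε]
8. f(b, c)  →  c   [R4 at ε]

no — NF(t₁) = b, NF(t₂) = c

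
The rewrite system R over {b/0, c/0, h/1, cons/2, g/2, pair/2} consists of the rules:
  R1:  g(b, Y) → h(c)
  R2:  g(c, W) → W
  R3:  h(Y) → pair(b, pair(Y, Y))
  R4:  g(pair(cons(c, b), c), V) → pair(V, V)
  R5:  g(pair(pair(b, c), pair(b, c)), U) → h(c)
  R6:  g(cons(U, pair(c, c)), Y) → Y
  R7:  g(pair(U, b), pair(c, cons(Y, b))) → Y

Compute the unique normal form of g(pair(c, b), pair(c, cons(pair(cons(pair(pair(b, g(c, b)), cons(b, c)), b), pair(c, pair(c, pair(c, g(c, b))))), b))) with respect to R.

1. g(pair(c, b), pair(c, cons(pair(cons(pair(pair(b, g(c, b)), cons(b, c)), b), pair(c, pair(c, pair(c, g(c, b))))), b)))  →  pair(cons(pair(pair(b, g(c, b)), cons(b, c)), b), pair(c, pair(c, pair(c, g(c, b)))))   [R7 at ε]
2. pair(cons(pair(pair(b, g(c, b)), cons(b, c)), b), pair(c, pair(c, pair(c, g(c, b)))))  →  pair(cons(pair(pair(b, b), cons(b, c)), b), pair(c, pair(c, pair(c, g(c, b)))))   [R2 at 1.1.1.2]
3. pair(cons(pair(pair(b, b), cons(b, c)), b), pair(c, pair(c, pair(c, g(c, b)))))  →  pair(cons(pair(pair(b, b), cons(b, c)), b), pair(c, pair(c, pair(c, b))))   [R2 at 2.2.2.2]

pair(cons(pair(pair(b, b), cons(b, c)), b), pair(c, pair(c, pair(c, b))))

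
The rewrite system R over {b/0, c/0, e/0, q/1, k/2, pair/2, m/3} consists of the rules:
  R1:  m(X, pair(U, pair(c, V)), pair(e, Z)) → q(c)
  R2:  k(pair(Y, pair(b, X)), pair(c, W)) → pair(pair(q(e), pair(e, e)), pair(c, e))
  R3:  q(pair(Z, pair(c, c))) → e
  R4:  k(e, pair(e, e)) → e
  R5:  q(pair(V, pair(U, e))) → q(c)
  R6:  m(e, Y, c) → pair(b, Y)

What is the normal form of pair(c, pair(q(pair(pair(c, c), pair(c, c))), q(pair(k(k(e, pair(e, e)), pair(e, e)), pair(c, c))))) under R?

pair(c, pair(e, e))

1. pair(c, pair(q(pair(pair(c, c), pair(c, c))), q(pair(k(k(e, pair(e, e)), pair(e, e)), pair(c, c)))))  →  pair(c, pair(e, q(pair(k(k(e, pair(e, e)), pair(e, e)), pair(c, c)))))   [R3 at 2.1]
2. pair(c, pair(e, q(pair(k(k(e, pair(e, e)), pair(e, e)), pair(c, c)))))  →  pair(c, pair(e, e))   [R3 at 2.2]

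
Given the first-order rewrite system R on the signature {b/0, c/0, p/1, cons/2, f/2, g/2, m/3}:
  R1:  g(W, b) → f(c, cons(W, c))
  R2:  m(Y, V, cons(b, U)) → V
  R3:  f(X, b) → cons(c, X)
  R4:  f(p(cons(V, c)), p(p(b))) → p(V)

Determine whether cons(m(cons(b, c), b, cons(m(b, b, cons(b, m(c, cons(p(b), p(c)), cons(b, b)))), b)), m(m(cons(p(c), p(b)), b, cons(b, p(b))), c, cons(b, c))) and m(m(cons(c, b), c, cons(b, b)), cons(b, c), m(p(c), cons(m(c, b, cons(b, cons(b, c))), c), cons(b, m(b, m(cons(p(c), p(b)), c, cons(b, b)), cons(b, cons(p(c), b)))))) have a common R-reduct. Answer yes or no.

Reduce t₁ = cons(m(cons(b, c), b, cons(m(b, b, cons(b, m(c, cons(p(b), p(c)), cons(b, b)))), b)), m(m(cons(p(c), p(b)), b, cons(b, p(b))), c, cons(b, c))):
1. cons(m(cons(b, c), b, cons(m(b, b, cons(b, m(c, cons(p(b), p(c)), cons(b, b)))), b)), m(m(cons(p(c), p(b)), b, cons(b, p(b))), c, cons(b, c)))  →  cons(m(cons(b, c), b, cons(b, b)), m(m(cons(p(c), p(b)), b, cons(b, p(b))), c, cons(b, c)))   [R2 at 1.3.1]
2. cons(m(cons(b, c), b, cons(b, b)), m(m(cons(p(c), p(b)), b, cons(b, p(b))), c, cons(b, c)))  →  cons(b, m(m(cons(p(c), p(b)), b, cons(b, p(b))), c, cons(b, c)))   [R2 at 1]
3. cons(b, m(m(cons(p(c), p(b)), b, cons(b, p(b))), c, cons(b, c)))  →  cons(b, c)   [R2 at 2]

Reduce t₂ = m(m(cons(c, b), c, cons(b, b)), cons(b, c), m(p(c), cons(m(c, b, cons(b, cons(b, c))), c), cons(b, m(b, m(cons(p(c), p(b)), c, cons(b, b)), cons(b, cons(p(c), b)))))):
1. m(m(cons(c, b), c, cons(b, b)), cons(b, c), m(p(c), cons(m(c, b, cons(b, cons(b, c))), c), cons(b, m(b, m(cons(p(c), p(b)), c, cons(b, b)), cons(b, cons(p(c), b))))))  →  m(c, cons(b, c), m(p(c), cons(m(c, b, cons(b, cons(b, c))), c), cons(b, m(b, m(cons(p(c), p(b)), c, cons(b, b)), cons(b, cons(p(c), b))))))   [R2 at 1]
2. m(c, cons(b, c), m(p(c), cons(m(c, b, cons(b, cons(b, c))), c), cons(b, m(b, m(cons(p(c), p(b)), c, cons(b, b)), cons(b, cons(p(c), b))))))  →  m(c, cons(b, c), cons(m(c, b, cons(b, cons(b, c))), c))   [R2 at 3]
3. m(c, cons(b, c), cons(m(c, b, cons(b, cons(b, c))), c))  →  m(c, cons(b, c), cons(b, c))   [R2 at 3.1]
4. m(c, cons(b, c), cons(b, c))  →  cons(b, c)   [R2 at ε]

yes — NF(t₁) = cons(b, c), NF(t₂) = cons(b, c)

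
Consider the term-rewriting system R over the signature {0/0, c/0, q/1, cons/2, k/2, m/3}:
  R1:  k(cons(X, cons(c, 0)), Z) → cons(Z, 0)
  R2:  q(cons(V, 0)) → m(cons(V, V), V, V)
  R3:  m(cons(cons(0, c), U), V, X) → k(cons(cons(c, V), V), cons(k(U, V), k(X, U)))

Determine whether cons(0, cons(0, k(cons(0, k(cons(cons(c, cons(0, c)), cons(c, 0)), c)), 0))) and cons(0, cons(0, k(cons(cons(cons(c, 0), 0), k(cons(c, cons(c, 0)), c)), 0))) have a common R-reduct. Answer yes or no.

yes — NF(t₁) = cons(0, cons(0, cons(0, 0))), NF(t₂) = cons(0, cons(0, cons(0, 0)))

Reduce t₁ = cons(0, cons(0, k(cons(0, k(cons(cons(c, cons(0, c)), cons(c, 0)), c)), 0))):
1. cons(0, cons(0, k(cons(0, k(cons(cons(c, cons(0, c)), cons(c, 0)), c)), 0)))  →  cons(0, cons(0, k(cons(0, cons(c, 0)), 0)))   [R1 at 2.2.1.2]
2. cons(0, cons(0, k(cons(0, cons(c, 0)), 0)))  →  cons(0, cons(0, cons(0, 0)))   [R1 at 2.2]

Reduce t₂ = cons(0, cons(0, k(cons(cons(cons(c, 0), 0), k(cons(c, cons(c, 0)), c)), 0))):
1. cons(0, cons(0, k(cons(cons(cons(c, 0), 0), k(cons(c, cons(c, 0)), c)), 0)))  →  cons(0, cons(0, k(cons(cons(cons(c, 0), 0), cons(c, 0)), 0)))   [R1 at 2.2.1.2]
2. cons(0, cons(0, k(cons(cons(cons(c, 0), 0), cons(c, 0)), 0)))  →  cons(0, cons(0, cons(0, 0)))   [R1 at 2.2]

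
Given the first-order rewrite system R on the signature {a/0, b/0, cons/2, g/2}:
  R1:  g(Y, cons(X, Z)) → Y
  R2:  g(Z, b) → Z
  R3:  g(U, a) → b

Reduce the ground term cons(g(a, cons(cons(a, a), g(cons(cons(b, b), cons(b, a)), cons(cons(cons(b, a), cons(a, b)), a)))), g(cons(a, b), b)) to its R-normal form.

cons(a, cons(a, b))

1. cons(g(a, cons(cons(a, a), g(cons(cons(b, b), cons(b, a)), cons(cons(cons(b, a), cons(a, b)), a)))), g(cons(a, b), b))  →  cons(a, g(cons(a, b), b))   [R1 at 1]
2. cons(a, g(cons(a, b), b))  →  cons(a, cons(a, b))   [R2 at 2]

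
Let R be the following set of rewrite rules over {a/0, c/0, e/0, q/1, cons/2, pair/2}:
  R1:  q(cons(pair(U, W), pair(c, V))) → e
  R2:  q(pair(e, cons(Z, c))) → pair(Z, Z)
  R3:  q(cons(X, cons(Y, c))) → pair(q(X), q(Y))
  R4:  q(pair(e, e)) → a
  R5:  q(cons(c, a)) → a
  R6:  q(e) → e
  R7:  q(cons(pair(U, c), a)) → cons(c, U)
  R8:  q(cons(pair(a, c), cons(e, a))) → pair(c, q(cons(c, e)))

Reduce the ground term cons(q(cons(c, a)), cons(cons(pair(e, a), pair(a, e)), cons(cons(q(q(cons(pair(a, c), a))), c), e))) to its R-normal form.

1. cons(q(cons(c, a)), cons(cons(pair(e, a), pair(a, e)), cons(cons(q(q(cons(pair(a, c), a))), c), e)))  →  cons(a, cons(cons(pair(e, a), pair(a, e)), cons(cons(q(q(cons(pair(a, c), a))), c), e)))   [R5 at 1]
2. cons(a, cons(cons(pair(e, a), pair(a, e)), cons(cons(q(q(cons(pair(a, c), a))), c), e)))  →  cons(a, cons(cons(pair(e, a), pair(a, e)), cons(cons(q(cons(c, a)), c), e)))   [R7 at 2.2.1.1.1]
3. cons(a, cons(cons(pair(e, a), pair(a, e)), cons(cons(q(cons(c, a)), c), e)))  →  cons(a, cons(cons(pair(e, a), pair(a, e)), cons(cons(a, c), e)))   [R5 at 2.2.1.1]

cons(a, cons(cons(pair(e, a), pair(a, e)), cons(cons(a, c), e)))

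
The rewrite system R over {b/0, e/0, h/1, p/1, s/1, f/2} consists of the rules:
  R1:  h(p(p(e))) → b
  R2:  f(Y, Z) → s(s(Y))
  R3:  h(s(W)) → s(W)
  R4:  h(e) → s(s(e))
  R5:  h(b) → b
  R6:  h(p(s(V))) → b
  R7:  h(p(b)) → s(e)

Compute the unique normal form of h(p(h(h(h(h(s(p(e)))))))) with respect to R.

1. h(p(h(h(h(h(s(p(e))))))))  →  h(p(h(h(h(s(p(e)))))))   [R3 at 1.1.1.1.1]
2. h(p(h(h(h(s(p(e)))))))  →  h(p(h(h(s(p(e))))))   [R3 at 1.1.1.1]
3. h(p(h(h(s(p(e))))))  →  h(p(h(s(p(e)))))   [R3 at 1.1.1]
4. h(p(h(s(p(e)))))  →  h(p(s(p(e))))   [R3 at 1.1]
5. h(p(s(p(e))))  →  b   [R6 at ε]

b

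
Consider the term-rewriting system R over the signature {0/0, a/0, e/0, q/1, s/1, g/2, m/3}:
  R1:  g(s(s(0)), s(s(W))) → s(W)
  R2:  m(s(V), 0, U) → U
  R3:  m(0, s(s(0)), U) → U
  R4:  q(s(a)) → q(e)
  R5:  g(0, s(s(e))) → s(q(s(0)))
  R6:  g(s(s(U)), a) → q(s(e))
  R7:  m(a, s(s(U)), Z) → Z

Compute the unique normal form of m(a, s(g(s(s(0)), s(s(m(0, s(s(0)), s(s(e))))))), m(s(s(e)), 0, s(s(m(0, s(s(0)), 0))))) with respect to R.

1. m(a, s(g(s(s(0)), s(s(m(0, s(s(0)), s(s(e))))))), m(s(s(e)), 0, s(s(m(0, s(s(0)), 0)))))  →  m(a, s(s(m(0, s(s(0)), s(s(e))))), m(s(s(e)), 0, s(s(m(0, s(s(0)), 0)))))   [R1 at 2.1]
2. m(a, s(s(m(0, s(s(0)), s(s(e))))), m(s(s(e)), 0, s(s(m(0, s(s(0)), 0)))))  →  m(s(s(e)), 0, s(s(m(0, s(s(0)), 0))))   [R7 at ε]
3. m(s(s(e)), 0, s(s(m(0, s(s(0)), 0))))  →  s(s(m(0, s(s(0)), 0)))   [R2 at ε]
4. s(s(m(0, s(s(0)), 0)))  →  s(s(0))   [R3 at 1.1]

s(s(0))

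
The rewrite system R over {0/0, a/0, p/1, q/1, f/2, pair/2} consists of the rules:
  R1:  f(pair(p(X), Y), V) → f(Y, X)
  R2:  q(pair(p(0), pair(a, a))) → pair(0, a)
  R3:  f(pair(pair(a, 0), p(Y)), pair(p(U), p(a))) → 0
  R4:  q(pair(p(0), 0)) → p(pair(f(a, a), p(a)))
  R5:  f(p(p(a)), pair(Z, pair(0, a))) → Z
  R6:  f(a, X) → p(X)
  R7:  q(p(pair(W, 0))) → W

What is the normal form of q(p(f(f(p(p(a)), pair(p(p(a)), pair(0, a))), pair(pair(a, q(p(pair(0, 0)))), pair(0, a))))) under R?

a

1. q(p(f(f(p(p(a)), pair(p(p(a)), pair(0, a))), pair(pair(a, q(p(pair(0, 0)))), pair(0, a)))))  →  q(p(f(p(p(a)), pair(pair(a, q(p(pair(0, 0)))), pair(0, a)))))   [R5 at 1.1.1]
2. q(p(f(p(p(a)), pair(pair(a, q(p(pair(0, 0)))), pair(0, a)))))  →  q(p(pair(a, q(p(pair(0, 0))))))   [R5 at 1.1]
3. q(p(pair(a, q(p(pair(0, 0))))))  →  q(p(pair(a, 0)))   [R7 at 1.1.2]
4. q(p(pair(a, 0)))  →  a   [R7 at ε]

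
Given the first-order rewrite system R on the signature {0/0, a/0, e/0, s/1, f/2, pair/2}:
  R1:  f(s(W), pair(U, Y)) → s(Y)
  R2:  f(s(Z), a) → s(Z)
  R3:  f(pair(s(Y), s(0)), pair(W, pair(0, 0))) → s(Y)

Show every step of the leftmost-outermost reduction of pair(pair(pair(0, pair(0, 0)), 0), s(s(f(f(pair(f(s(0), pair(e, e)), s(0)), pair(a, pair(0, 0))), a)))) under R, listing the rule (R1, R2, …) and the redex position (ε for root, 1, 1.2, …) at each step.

1. pair(pair(pair(0, pair(0, 0)), 0), s(s(f(f(pair(f(s(0), pair(e, e)), s(0)), pair(a, pair(0, 0))), a))))  →  pair(pair(pair(0, pair(0, 0)), 0), s(s(f(f(pair(s(e), s(0)), pair(a, pair(0, 0))), a))))   [R1 at 2.1.1.1.1.1]
2. pair(pair(pair(0, pair(0, 0)), 0), s(s(f(f(pair(s(e), s(0)), pair(a, pair(0, 0))), a))))  →  pair(pair(pair(0, pair(0, 0)), 0), s(s(f(s(e), a))))   [R3 at 2.1.1.1]
3. pair(pair(pair(0, pair(0, 0)), 0), s(s(f(s(e), a))))  →  pair(pair(pair(0, pair(0, 0)), 0), s(s(s(e))))   [R2 at 2.1.1]

pair(pair(pair(0, pair(0, 0)), 0), s(s(s(e))))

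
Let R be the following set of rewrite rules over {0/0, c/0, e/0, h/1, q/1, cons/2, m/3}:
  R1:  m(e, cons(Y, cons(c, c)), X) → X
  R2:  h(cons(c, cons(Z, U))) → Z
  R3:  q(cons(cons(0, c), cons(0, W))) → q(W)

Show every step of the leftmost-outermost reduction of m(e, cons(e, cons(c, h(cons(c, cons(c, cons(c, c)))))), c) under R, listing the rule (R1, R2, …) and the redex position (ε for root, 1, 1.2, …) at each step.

1. m(e, cons(e, cons(c, h(cons(c, cons(c, cons(c, c)))))), c)  →  m(e, cons(e, cons(c, c)), c)   [R2 at 2.2.2]
2. m(e, cons(e, cons(c, c)), c)  →  c   [R1 at ε]

c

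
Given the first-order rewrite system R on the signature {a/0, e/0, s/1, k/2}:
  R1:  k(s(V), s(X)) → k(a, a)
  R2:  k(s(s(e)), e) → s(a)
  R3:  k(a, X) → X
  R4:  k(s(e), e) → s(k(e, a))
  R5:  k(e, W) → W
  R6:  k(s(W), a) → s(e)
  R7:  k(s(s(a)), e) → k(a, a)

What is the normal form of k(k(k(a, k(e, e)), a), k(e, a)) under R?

a

1. k(k(k(a, k(e, e)), a), k(e, a))  →  k(k(k(e, e), a), k(e, a))   [R3 at 1.1]
2. k(k(k(e, e), a), k(e, a))  →  k(k(e, a), k(e, a))   [R5 at 1.1]
3. k(k(e, a), k(e, a))  →  k(a, k(e, a))   [R5 at 1]
4. k(a, k(e, a))  →  k(e, a)   [R3 at ε]
5. k(e, a)  →  a   [R5 at ε]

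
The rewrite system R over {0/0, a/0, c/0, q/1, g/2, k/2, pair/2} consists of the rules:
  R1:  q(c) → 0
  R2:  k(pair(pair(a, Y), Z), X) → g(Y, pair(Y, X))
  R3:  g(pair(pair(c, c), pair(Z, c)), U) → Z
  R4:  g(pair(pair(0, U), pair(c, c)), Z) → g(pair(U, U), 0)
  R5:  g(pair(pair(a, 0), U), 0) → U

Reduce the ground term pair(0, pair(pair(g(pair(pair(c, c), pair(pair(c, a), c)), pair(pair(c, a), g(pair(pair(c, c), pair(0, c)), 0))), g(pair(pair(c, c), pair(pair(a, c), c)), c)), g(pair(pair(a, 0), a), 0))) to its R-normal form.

1. pair(0, pair(pair(g(pair(pair(c, c), pair(pair(c, a), c)), pair(pair(c, a), g(pair(pair(c, c), pair(0, c)), 0))), g(pair(pair(c, c), pair(pair(a, c), c)), c)), g(pair(pair(a, 0), a), 0)))  →  pair(0, pair(pair(pair(c, a), g(pair(pair(c, c), pair(pair(a, c), c)), c)), g(pair(pair(a, 0), a), 0)))   [R3 at 2.1.1]
2. pair(0, pair(pair(pair(c, a), g(pair(pair(c, c), pair(pair(a, c), c)), c)), g(pair(pair(a, 0), a), 0)))  →  pair(0, pair(pair(pair(c, a), pair(a, c)), g(pair(pair(a, 0), a), 0)))   [R3 at 2.1.2]
3. pair(0, pair(pair(pair(c, a), pair(a, c)), g(pair(pair(a, 0), a), 0)))  →  pair(0, pair(pair(pair(c, a), pair(a, c)), a))   [R5 at 2.2]

pair(0, pair(pair(pair(c, a), pair(a, c)), a))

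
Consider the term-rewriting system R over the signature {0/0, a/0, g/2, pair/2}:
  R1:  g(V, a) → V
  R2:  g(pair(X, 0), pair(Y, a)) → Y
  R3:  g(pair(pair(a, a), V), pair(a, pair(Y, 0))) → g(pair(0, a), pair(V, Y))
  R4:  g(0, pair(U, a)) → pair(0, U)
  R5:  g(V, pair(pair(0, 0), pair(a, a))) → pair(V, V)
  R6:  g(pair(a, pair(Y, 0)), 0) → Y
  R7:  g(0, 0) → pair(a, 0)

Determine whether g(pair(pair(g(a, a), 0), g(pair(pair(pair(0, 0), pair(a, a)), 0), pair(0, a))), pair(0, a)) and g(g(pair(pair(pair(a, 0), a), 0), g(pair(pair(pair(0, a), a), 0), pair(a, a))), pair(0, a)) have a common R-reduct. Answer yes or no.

yes — NF(t₁) = 0, NF(t₂) = 0

Reduce t₁ = g(pair(pair(g(a, a), 0), g(pair(pair(pair(0, 0), pair(a, a)), 0), pair(0, a))), pair(0, a)):
1. g(pair(pair(g(a, a), 0), g(pair(pair(pair(0, 0), pair(a, a)), 0), pair(0, a))), pair(0, a))  →  g(pair(pair(a, 0), g(pair(pair(pair(0, 0), pair(a, a)), 0), pair(0, a))), pair(0, a))   [R1 at 1.1.1]
2. g(pair(pair(a, 0), g(pair(pair(pair(0, 0), pair(a, a)), 0), pair(0, a))), pair(0, a))  →  g(pair(pair(a, 0), 0), pair(0, a))   [R2 at 1.2]
3. g(pair(pair(a, 0), 0), pair(0, a))  →  0   [R2 at ε]

Reduce t₂ = g(g(pair(pair(pair(a, 0), a), 0), g(pair(pair(pair(0, a), a), 0), pair(a, a))), pair(0, a)):
1. g(g(pair(pair(pair(a, 0), a), 0), g(pair(pair(pair(0, a), a), 0), pair(a, a))), pair(0, a))  →  g(g(pair(pair(pair(a, 0), a), 0), a), pair(0, a))   [R2 at 1.2]
2. g(g(pair(pair(pair(a, 0), a), 0), a), pair(0, a))  →  g(pair(pair(pair(a, 0), a), 0), pair(0, a))   [R1 at 1]
3. g(pair(pair(pair(a, 0), a), 0), pair(0, a))  →  0   [R2 at ε]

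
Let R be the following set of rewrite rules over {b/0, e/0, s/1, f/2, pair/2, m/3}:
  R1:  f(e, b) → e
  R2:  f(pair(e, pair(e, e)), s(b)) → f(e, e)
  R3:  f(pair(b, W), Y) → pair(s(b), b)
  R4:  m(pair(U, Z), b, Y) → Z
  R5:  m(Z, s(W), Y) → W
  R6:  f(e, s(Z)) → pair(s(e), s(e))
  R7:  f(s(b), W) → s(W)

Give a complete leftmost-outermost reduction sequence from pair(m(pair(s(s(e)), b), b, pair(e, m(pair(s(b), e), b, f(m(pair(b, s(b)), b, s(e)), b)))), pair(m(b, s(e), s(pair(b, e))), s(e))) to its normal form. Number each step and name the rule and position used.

pair(b, pair(e, s(e)))

1. pair(m(pair(s(s(e)), b), b, pair(e, m(pair(s(b), e), b, f(m(pair(b, s(b)), b, s(e)), b)))), pair(m(b, s(e), s(pair(b, e))), s(e)))  →  pair(b, pair(m(b, s(e), s(pair(b, e))), s(e)))   [R4 at 1]
2. pair(b, pair(m(b, s(e), s(pair(b, e))), s(e)))  →  pair(b, pair(e, s(e)))   [R5 at 2.1]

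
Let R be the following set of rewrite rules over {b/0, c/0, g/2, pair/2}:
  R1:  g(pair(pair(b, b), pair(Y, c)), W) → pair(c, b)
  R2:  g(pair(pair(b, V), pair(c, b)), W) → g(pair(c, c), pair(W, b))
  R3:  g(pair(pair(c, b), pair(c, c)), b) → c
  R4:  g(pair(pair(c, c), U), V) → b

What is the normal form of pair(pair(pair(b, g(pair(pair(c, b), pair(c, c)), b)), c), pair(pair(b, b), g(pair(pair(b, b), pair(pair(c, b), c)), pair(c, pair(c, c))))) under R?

1. pair(pair(pair(b, g(pair(pair(c, b), pair(c, c)), b)), c), pair(pair(b, b), g(pair(pair(b, b), pair(pair(c, b), c)), pair(c, pair(c, c)))))  →  pair(pair(pair(b, c), c), pair(pair(b, b), g(pair(pair(b, b), pair(pair(c, b), c)), pair(c, pair(c, c)))))   [R3 at 1.1.2]
2. pair(pair(pair(b, c), c), pair(pair(b, b), g(pair(pair(b, b), pair(pair(c, b), c)), pair(c, pair(c, c)))))  →  pair(pair(pair(b, c), c), pair(pair(b, b), pair(c, b)))   [R1 at 2.2]

pair(pair(pair(b, c), c), pair(pair(b, b), pair(c, b)))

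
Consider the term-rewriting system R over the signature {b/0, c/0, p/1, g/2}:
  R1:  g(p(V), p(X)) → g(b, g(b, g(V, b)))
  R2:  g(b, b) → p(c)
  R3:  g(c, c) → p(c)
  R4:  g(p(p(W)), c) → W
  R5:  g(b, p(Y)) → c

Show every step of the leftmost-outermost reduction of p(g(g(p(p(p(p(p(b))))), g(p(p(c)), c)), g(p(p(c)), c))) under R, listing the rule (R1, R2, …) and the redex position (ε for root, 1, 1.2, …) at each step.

p(p(b))

1. p(g(g(p(p(p(p(p(b))))), g(p(p(c)), c)), g(p(p(c)), c)))  →  p(g(g(p(p(p(p(p(b))))), c), g(p(p(c)), c)))   [R4 at 1.1.2]
2. p(g(g(p(p(p(p(p(b))))), c), g(p(p(c)), c)))  →  p(g(p(p(p(b))), g(p(p(c)), c)))   [R4 at 1.1]
3. p(g(p(p(p(b))), g(p(p(c)), c)))  →  p(g(p(p(p(b))), c))   [R4 at 1.2]
4. p(g(p(p(p(b))), c))  →  p(p(b))   [R4 at 1]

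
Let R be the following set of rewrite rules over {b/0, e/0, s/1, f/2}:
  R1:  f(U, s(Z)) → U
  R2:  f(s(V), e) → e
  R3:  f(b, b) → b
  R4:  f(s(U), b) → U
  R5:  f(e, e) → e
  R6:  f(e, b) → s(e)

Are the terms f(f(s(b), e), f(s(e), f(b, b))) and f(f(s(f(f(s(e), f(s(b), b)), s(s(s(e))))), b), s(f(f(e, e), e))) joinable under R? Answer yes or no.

yes — NF(t₁) = e, NF(t₂) = e

Reduce t₁ = f(f(s(b), e), f(s(e), f(b, b))):
1. f(f(s(b), e), f(s(e), f(b, b)))  →  f(e, f(s(e), f(b, b)))   [R2 at 1]
2. f(e, f(s(e), f(b, b)))  →  f(e, f(s(e), b))   [R3 at 2.2]
3. f(e, f(s(e), b))  →  f(e, e)   [R4 at 2]
4. f(e, e)  →  e   [R5 at ε]

Reduce t₂ = f(f(s(f(f(s(e), f(s(b), b)), s(s(s(e))))), b), s(f(f(e, e), e))):
1. f(f(s(f(f(s(e), f(s(b), b)), s(s(s(e))))), b), s(f(f(e, e), e)))  →  f(s(f(f(s(e), f(s(b), b)), s(s(s(e))))), b)   [R1 at ε]
2. f(s(f(f(s(e), f(s(b), b)), s(s(s(e))))), b)  →  f(f(s(e), f(s(b), b)), s(s(s(e))))   [R4 at ε]
3. f(f(s(e), f(s(b), b)), s(s(s(e))))  →  f(s(e), f(s(b), b))   [R1 at ε]
4. f(s(e), f(s(b), b))  →  f(s(e), b)   [R4 at 2]
5. f(s(e), b)  →  e   [R4 at ε]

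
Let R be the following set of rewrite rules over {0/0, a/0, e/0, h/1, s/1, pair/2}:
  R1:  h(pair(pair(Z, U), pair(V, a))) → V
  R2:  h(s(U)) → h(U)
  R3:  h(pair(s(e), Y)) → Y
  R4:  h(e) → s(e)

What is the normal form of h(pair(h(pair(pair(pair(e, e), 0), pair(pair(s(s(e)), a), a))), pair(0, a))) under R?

0

1. h(pair(h(pair(pair(pair(e, e), 0), pair(pair(s(s(e)), a), a))), pair(0, a)))  →  h(pair(pair(s(s(e)), a), pair(0, a)))   [R1 at 1.1]
2. h(pair(pair(s(s(e)), a), pair(0, a)))  →  0   [R1 at ε]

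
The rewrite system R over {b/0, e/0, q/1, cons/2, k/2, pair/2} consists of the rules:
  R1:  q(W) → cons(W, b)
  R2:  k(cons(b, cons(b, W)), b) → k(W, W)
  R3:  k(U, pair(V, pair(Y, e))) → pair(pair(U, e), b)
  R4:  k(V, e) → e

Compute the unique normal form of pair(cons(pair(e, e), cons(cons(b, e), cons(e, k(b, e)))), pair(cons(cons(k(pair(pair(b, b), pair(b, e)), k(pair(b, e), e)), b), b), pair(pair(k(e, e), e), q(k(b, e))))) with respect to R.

1. pair(cons(pair(e, e), cons(cons(b, e), cons(e, k(b, e)))), pair(cons(cons(k(pair(pair(b, b), pair(b, e)), k(pair(b, e), e)), b), b), pair(pair(k(e, e), e), q(k(b, e)))))  →  pair(cons(pair(e, e), cons(cons(b, e), cons(e, e))), pair(cons(cons(k(pair(pair(b, b), pair(b, e)), k(pair(b, e), e)), b), b), pair(pair(k(e, e), e), q(k(b, e)))))   [R4 at 1.2.2.2]
2. pair(cons(pair(e, e), cons(cons(b, e), cons(e, e))), pair(cons(cons(k(pair(pair(b, b), pair(b, e)), k(pair(b, e), e)), b), b), pair(pair(k(e, e), e), q(k(b, e)))))  →  pair(cons(pair(e, e), cons(cons(b, e), cons(e, e))), pair(cons(cons(k(pair(pair(b, b), pair(b, e)), e), b), b), pair(pair(k(e, e), e), q(k(b, e)))))   [R4 at 2.1.1.1.2]
3. pair(cons(pair(e, e), cons(cons(b, e), cons(e, e))), pair(cons(cons(k(pair(pair(b, b), pair(b, e)), e), b), b), pair(pair(k(e, e), e), q(k(b, e)))))  →  pair(cons(pair(e, e), cons(cons(b, e), cons(e, e))), pair(cons(cons(e, b), b), pair(pair(k(e, e), e), q(k(b, e)))))   [R4 at 2.1.1.1]
4. pair(cons(pair(e, e), cons(cons(b, e), cons(e, e))), pair(cons(cons(e, b), b), pair(pair(k(e, e), e), q(k(b, e)))))  →  pair(cons(pair(e, e), cons(cons(b, e), cons(e, e))), pair(cons(cons(e, b), b), pair(pair(e, e), q(k(b, e)))))   [R4 at 2.2.1.1]
5. pair(cons(pair(e, e), cons(cons(b, e), cons(e, e))), pair(cons(cons(e, b), b), pair(pair(e, e), q(k(b, e)))))  →  pair(cons(pair(e, e), cons(cons(b, e), cons(e, e))), pair(cons(cons(e, b), b), pair(pair(e, e), cons(k(b, e), b))))   [R1 at 2.2.2]
6. pair(cons(pair(e, e), cons(cons(b, e), cons(e, e))), pair(cons(cons(e, b), b), pair(pair(e, e), cons(k(b, e), b))))  →  pair(cons(pair(e, e), cons(cons(b, e), cons(e, e))), pair(cons(cons(e, b), b), pair(pair(e, e), cons(e, b))))   [R4 at 2.2.2.1]

pair(cons(pair(e, e), cons(cons(b, e), cons(e, e))), pair(cons(cons(e, b), b), pair(pair(e, e), cons(e, b))))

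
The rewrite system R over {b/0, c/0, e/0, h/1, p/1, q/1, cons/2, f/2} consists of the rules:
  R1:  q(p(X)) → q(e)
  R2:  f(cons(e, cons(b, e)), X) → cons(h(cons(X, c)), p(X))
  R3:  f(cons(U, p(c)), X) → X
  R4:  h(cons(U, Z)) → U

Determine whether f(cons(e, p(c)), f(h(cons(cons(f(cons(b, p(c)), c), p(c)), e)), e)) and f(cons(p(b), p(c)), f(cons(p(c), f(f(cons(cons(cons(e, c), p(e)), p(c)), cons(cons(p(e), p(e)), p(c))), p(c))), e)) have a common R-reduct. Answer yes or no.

yes — NF(t₁) = e, NF(t₂) = e

Reduce t₁ = f(cons(e, p(c)), f(h(cons(cons(f(cons(b, p(c)), c), p(c)), e)), e)):
1. f(cons(e, p(c)), f(h(cons(cons(f(cons(b, p(c)), c), p(c)), e)), e))  →  f(h(cons(cons(f(cons(b, p(c)), c), p(c)), e)), e)   [R3 at ε]
2. f(h(cons(cons(f(cons(b, p(c)), c), p(c)), e)), e)  →  f(cons(f(cons(b, p(c)), c), p(c)), e)   [R4 at 1]
3. f(cons(f(cons(b, p(c)), c), p(c)), e)  →  e   [R3 at ε]

Reduce t₂ = f(cons(p(b), p(c)), f(cons(p(c), f(f(cons(cons(cons(e, c), p(e)), p(c)), cons(cons(p(e), p(e)), p(c))), p(c))), e)):
1. f(cons(p(b), p(c)), f(cons(p(c), f(f(cons(cons(cons(e, c), p(e)), p(c)), cons(cons(p(e), p(e)), p(c))), p(c))), e))  →  f(cons(p(c), f(f(cons(cons(cons(e, c), p(e)), p(c)), cons(cons(p(e), p(e)), p(c))), p(c))), e)   [R3 at ε]
2. f(cons(p(c), f(f(cons(cons(cons(e, c), p(e)), p(c)), cons(cons(p(e), p(e)), p(c))), p(c))), e)  →  f(cons(p(c), f(cons(cons(p(e), p(e)), p(c)), p(c))), e)   [R3 at 1.2.1]
3. f(cons(p(c), f(cons(cons(p(e), p(e)), p(c)), p(c))), e)  →  f(cons(p(c), p(c)), e)   [R3 at 1.2]
4. f(cons(p(c), p(c)), e)  →  e   [R3 at ε]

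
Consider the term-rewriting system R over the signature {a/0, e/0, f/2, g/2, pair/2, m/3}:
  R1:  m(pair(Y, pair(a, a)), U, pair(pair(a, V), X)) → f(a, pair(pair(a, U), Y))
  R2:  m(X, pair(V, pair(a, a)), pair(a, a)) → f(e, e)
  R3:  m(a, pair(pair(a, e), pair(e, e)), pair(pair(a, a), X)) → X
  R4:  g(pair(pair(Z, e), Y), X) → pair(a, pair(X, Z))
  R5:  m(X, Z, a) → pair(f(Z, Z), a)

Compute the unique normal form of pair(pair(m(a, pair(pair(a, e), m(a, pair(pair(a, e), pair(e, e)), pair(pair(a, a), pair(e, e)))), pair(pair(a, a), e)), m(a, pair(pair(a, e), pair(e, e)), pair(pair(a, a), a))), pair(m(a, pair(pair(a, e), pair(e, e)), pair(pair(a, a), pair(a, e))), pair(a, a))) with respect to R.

pair(pair(e, a), pair(pair(a, e), pair(a, a)))

1. pair(pair(m(a, pair(pair(a, e), m(a, pair(pair(a, e), pair(e, e)), pair(pair(a, a), pair(e, e)))), pair(pair(a, a), e)), m(a, pair(pair(a, e), pair(e, e)), pair(pair(a, a), a))), pair(m(a, pair(pair(a, e), pair(e, e)), pair(pair(a, a), pair(a, e))), pair(a, a)))  →  pair(pair(m(a, pair(pair(a, e), pair(e, e)), pair(pair(a, a), e)), m(a, pair(pair(a, e), pair(e, e)), pair(pair(a, a), a))), pair(m(a, pair(pair(a, e), pair(e, e)), pair(pair(a, a), pair(a, e))), pair(a, a)))   [R3 at 1.1.2.2]
2. pair(pair(m(a, pair(pair(a, e), pair(e, e)), pair(pair(a, a), e)), m(a, pair(pair(a, e), pair(e, e)), pair(pair(a, a), a))), pair(m(a, pair(pair(a, e), pair(e, e)), pair(pair(a, a), pair(a, e))), pair(a, a)))  →  pair(pair(e, m(a, pair(pair(a, e), pair(e, e)), pair(pair(a, a), a))), pair(m(a, pair(pair(a, e), pair(e, e)), pair(pair(a, a), pair(a, e))), pair(a, a)))   [R3 at 1.1]
3. pair(pair(e, m(a, pair(pair(a, e), pair(e, e)), pair(pair(a, a), a))), pair(m(a, pair(pair(a, e), pair(e, e)), pair(pair(a, a), pair(a, e))), pair(a, a)))  →  pair(pair(e, a), pair(m(a, pair(pair(a, e), pair(e, e)), pair(pair(a, a), pair(a, e))), pair(a, a)))   [R3 at 1.2]
4. pair(pair(e, a), pair(m(a, pair(pair(a, e), pair(e, e)), pair(pair(a, a), pair(a, e))), pair(a, a)))  →  pair(pair(e, a), pair(pair(a, e), pair(a, a)))   [R3 at 2.1]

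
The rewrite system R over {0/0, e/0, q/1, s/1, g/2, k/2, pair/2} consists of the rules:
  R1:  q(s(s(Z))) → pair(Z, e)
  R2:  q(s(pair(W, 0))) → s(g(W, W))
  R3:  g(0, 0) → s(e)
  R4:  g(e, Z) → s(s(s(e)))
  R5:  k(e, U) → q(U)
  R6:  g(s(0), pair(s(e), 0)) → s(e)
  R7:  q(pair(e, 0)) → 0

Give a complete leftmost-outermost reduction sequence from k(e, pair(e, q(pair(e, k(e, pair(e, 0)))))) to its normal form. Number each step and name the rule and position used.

1. k(e, pair(e, q(pair(e, k(e, pair(e, 0))))))  →  q(pair(e, q(pair(e, k(e, pair(e, 0))))))   [R5 at ε]
2. q(pair(e, q(pair(e, k(e, pair(e, 0))))))  →  q(pair(e, q(pair(e, q(pair(e, 0))))))   [R5 at 1.2.1.2]
3. q(pair(e, q(pair(e, q(pair(e, 0))))))  →  q(pair(e, q(pair(e, 0))))   [R7 at 1.2.1.2]
4. q(pair(e, q(pair(e, 0))))  →  q(pair(e, 0))   [R7 at 1.2]
5. q(pair(e, 0))  →  0   [R7 at ε]

0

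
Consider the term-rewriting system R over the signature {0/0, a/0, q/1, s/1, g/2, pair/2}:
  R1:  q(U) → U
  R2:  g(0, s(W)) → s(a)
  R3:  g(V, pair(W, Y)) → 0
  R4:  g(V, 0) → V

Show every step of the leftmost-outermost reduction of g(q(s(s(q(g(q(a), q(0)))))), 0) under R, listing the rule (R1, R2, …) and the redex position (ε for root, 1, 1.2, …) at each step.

1. g(q(s(s(q(g(q(a), q(0)))))), 0)  →  q(s(s(q(g(q(a), q(0))))))   [R4 at ε]
2. q(s(s(q(g(q(a), q(0))))))  →  s(s(q(g(q(a), q(0)))))   [R1 at ε]
3. s(s(q(g(q(a), q(0)))))  →  s(s(g(q(a), q(0))))   [R1 at 1.1]
4. s(s(g(q(a), q(0))))  →  s(s(g(a, q(0))))   [R1 at 1.1.1]
5. s(s(g(a, q(0))))  →  s(s(g(a, 0)))   [R1 at 1.1.2]
6. s(s(g(a, 0)))  →  s(s(a))   [R4 at 1.1]

s(s(a))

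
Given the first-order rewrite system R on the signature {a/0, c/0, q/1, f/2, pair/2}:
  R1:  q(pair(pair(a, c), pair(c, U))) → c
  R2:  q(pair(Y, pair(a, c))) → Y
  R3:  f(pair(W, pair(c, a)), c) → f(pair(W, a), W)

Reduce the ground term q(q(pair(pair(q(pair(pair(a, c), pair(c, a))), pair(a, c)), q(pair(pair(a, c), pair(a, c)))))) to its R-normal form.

c

1. q(q(pair(pair(q(pair(pair(a, c), pair(c, a))), pair(a, c)), q(pair(pair(a, c), pair(a, c))))))  →  q(q(pair(pair(c, pair(a, c)), q(pair(pair(a, c), pair(a, c))))))   [R1 at 1.1.1.1]
2. q(q(pair(pair(c, pair(a, c)), q(pair(pair(a, c), pair(a, c))))))  →  q(q(pair(pair(c, pair(a, c)), pair(a, c))))   [R2 at 1.1.2]
3. q(q(pair(pair(c, pair(a, c)), pair(a, c))))  →  q(pair(c, pair(a, c)))   [R2 at 1]
4. q(pair(c, pair(a, c)))  →  c   [R2 at ε]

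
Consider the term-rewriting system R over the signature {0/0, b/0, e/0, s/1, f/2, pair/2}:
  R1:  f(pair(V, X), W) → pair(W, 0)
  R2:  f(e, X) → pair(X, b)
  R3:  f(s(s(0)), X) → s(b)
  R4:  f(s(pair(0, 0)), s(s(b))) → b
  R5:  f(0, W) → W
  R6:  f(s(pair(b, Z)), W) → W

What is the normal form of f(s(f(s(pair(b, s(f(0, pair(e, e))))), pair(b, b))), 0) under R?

0

1. f(s(f(s(pair(b, s(f(0, pair(e, e))))), pair(b, b))), 0)  →  f(s(pair(b, b)), 0)   [R6 at 1.1]
2. f(s(pair(b, b)), 0)  →  0   [R6 at ε]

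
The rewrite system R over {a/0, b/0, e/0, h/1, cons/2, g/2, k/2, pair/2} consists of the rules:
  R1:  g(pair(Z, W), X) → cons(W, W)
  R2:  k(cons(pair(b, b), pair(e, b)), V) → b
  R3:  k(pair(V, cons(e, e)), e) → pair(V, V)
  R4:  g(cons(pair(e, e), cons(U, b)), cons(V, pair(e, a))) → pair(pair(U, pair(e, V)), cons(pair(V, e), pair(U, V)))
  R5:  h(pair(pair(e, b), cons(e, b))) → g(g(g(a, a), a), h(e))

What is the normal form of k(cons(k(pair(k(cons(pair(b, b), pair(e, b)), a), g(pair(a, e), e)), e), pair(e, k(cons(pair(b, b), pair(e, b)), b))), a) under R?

1. k(cons(k(pair(k(cons(pair(b, b), pair(e, b)), a), g(pair(a, e), e)), e), pair(e, k(cons(pair(b, b), pair(e, b)), b))), a)  →  k(cons(k(pair(b, g(pair(a, e), e)), e), pair(e, k(cons(pair(b, b), pair(e, b)), b))), a)   [R2 at 1.1.1.1]
2. k(cons(k(pair(b, g(pair(a, e), e)), e), pair(e, k(cons(pair(b, b), pair(e, b)), b))), a)  →  k(cons(k(pair(b, cons(e, e)), e), pair(e, k(cons(pair(b, b), pair(e, b)), b))), a)   [R1 at 1.1.1.2]
3. k(cons(k(pair(b, cons(e, e)), e), pair(e, k(cons(pair(b, b), pair(e, b)), b))), a)  →  k(cons(pair(b, b), pair(e, k(cons(pair(b, b), pair(e, b)), b))), a)   [R3 at 1.1]
4. k(cons(pair(b, b), pair(e, k(cons(pair(b, b), pair(e, b)), b))), a)  →  k(cons(pair(b, b), pair(e, b)), a)   [R2 at 1.2.2]
5. k(cons(pair(b, b), pair(e, b)), a)  →  b   [R2 at ε]

b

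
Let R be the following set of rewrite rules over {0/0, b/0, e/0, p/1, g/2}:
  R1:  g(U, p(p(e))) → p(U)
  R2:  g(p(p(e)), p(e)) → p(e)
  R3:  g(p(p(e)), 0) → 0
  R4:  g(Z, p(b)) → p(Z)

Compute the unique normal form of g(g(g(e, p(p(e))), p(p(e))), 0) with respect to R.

0

1. g(g(g(e, p(p(e))), p(p(e))), 0)  →  g(p(g(e, p(p(e)))), 0)   [R1 at 1]
2. g(p(g(e, p(p(e)))), 0)  →  g(p(p(e)), 0)   [R1 at 1.1]
3. g(p(p(e)), 0)  →  0   [R3 at ε]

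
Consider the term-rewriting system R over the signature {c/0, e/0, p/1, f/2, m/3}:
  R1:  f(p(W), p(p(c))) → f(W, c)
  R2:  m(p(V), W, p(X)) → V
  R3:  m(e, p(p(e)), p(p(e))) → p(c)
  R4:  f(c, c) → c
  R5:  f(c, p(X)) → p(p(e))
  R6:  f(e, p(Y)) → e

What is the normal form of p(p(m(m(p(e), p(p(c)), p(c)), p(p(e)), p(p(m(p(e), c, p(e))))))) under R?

1. p(p(m(m(p(e), p(p(c)), p(c)), p(p(e)), p(p(m(p(e), c, p(e)))))))  →  p(p(m(e, p(p(e)), p(p(m(p(e), c, p(e)))))))   [R2 at 1.1.1]
2. p(p(m(e, p(p(e)), p(p(m(p(e), c, p(e)))))))  →  p(p(m(e, p(p(e)), p(p(e)))))   [R2 at 1.1.3.1.1]
3. p(p(m(e, p(p(e)), p(p(e)))))  →  p(p(p(c)))   [R3 at 1.1]

p(p(p(c)))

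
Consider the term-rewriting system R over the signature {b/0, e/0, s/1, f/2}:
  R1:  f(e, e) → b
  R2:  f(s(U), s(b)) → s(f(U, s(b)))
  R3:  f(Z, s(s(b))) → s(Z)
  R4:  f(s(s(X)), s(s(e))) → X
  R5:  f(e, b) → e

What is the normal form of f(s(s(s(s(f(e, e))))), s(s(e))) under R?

1. f(s(s(s(s(f(e, e))))), s(s(e)))  →  s(s(f(e, e)))   [R4 at ε]
2. s(s(f(e, e)))  →  s(s(b))   [R1 at 1.1]

s(s(b))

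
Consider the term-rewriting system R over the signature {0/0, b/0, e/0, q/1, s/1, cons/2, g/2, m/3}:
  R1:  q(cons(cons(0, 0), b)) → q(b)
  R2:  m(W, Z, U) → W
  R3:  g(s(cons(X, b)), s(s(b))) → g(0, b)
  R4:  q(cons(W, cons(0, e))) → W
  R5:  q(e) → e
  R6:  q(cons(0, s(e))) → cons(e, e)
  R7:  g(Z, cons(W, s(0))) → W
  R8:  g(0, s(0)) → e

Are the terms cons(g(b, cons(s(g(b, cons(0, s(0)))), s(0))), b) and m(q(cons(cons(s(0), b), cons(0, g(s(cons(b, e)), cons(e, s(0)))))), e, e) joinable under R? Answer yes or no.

yes — NF(t₁) = cons(s(0), b), NF(t₂) = cons(s(0), b)

Reduce t₁ = cons(g(b, cons(s(g(b, cons(0, s(0)))), s(0))), b):
1. cons(g(b, cons(s(g(b, cons(0, s(0)))), s(0))), b)  →  cons(s(g(b, cons(0, s(0)))), b)   [R7 at 1]
2. cons(s(g(b, cons(0, s(0)))), b)  →  cons(s(0), b)   [R7 at 1.1]

Reduce t₂ = m(q(cons(cons(s(0), b), cons(0, g(s(cons(b, e)), cons(e, s(0)))))), e, e):
1. m(q(cons(cons(s(0), b), cons(0, g(s(cons(b, e)), cons(e, s(0)))))), e, e)  →  q(cons(cons(s(0), b), cons(0, g(s(cons(b, e)), cons(e, s(0))))))   [R2 at ε]
2. q(cons(cons(s(0), b), cons(0, g(s(cons(b, e)), cons(e, s(0))))))  →  q(cons(cons(s(0), b), cons(0, e)))   [R7 at 1.2.2]
3. q(cons(cons(s(0), b), cons(0, e)))  →  cons(s(0), b)   [R4 at ε]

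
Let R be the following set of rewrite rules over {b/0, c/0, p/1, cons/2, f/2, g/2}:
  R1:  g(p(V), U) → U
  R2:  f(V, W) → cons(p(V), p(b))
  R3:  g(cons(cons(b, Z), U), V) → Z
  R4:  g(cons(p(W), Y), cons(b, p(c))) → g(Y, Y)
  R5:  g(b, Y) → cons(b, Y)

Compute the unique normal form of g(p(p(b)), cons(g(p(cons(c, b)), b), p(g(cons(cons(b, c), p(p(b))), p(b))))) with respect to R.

1. g(p(p(b)), cons(g(p(cons(c, b)), b), p(g(cons(cons(b, c), p(p(b))), p(b)))))  →  cons(g(p(cons(c, b)), b), p(g(cons(cons(b, c), p(p(b))), p(b))))   [R1 at ε]
2. cons(g(p(cons(c, b)), b), p(g(cons(cons(b, c), p(p(b))), p(b))))  →  cons(b, p(g(cons(cons(b, c), p(p(b))), p(b))))   [R1 at 1]
3. cons(b, p(g(cons(cons(b, c), p(p(b))), p(b))))  →  cons(b, p(c))   [R3 at 2.1]

cons(b, p(c))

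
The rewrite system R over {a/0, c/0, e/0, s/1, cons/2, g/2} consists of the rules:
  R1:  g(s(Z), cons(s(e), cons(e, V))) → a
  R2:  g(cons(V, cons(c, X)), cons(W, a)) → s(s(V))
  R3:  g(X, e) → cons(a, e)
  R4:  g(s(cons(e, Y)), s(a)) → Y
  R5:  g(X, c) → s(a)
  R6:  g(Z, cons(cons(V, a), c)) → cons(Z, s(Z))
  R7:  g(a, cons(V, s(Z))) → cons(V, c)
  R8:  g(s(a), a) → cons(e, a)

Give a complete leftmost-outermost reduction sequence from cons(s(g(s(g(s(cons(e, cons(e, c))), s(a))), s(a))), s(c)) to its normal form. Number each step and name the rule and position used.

1. cons(s(g(s(g(s(cons(e, cons(e, c))), s(a))), s(a))), s(c))  →  cons(s(g(s(cons(e, c)), s(a))), s(c))   [R4 at 1.1.1.1]
2. cons(s(g(s(cons(e, c)), s(a))), s(c))  →  cons(s(c), s(c))   [R4 at 1.1]

cons(s(c), s(c))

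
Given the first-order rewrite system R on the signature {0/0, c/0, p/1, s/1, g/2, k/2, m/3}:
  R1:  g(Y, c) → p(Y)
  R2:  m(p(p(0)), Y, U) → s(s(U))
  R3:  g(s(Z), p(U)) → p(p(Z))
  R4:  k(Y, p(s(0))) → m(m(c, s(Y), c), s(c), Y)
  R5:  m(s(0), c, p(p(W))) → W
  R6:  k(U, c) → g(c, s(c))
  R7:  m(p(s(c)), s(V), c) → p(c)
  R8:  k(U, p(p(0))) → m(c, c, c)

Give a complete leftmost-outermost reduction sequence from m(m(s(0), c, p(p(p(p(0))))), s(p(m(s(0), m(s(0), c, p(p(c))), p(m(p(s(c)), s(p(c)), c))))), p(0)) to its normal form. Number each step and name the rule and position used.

1. m(m(s(0), c, p(p(p(p(0))))), s(p(m(s(0), m(s(0), c, p(p(c))), p(m(p(s(c)), s(p(c)), c))))), p(0))  →  m(p(p(0)), s(p(m(s(0), m(s(0), c, p(p(c))), p(m(p(s(c)), s(p(c)), c))))), p(0))   [R5 at 1]
2. m(p(p(0)), s(p(m(s(0), m(s(0), c, p(p(c))), p(m(p(s(c)), s(p(c)), c))))), p(0))  →  s(s(p(0)))   [R2 at ε]

s(s(p(0)))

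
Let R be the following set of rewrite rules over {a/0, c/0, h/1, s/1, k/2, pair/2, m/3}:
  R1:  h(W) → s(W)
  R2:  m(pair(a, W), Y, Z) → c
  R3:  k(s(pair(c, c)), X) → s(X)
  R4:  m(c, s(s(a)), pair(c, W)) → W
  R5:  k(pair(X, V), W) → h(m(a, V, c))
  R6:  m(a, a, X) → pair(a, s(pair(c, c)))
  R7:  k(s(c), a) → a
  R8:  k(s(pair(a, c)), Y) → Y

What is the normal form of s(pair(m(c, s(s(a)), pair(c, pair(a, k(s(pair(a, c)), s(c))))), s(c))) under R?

s(pair(pair(a, s(c)), s(c)))

1. s(pair(m(c, s(s(a)), pair(c, pair(a, k(s(pair(a, c)), s(c))))), s(c)))  →  s(pair(pair(a, k(s(pair(a, c)), s(c))), s(c)))   [R4 at 1.1]
2. s(pair(pair(a, k(s(pair(a, c)), s(c))), s(c)))  →  s(pair(pair(a, s(c)), s(c)))   [R8 at 1.1.2]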